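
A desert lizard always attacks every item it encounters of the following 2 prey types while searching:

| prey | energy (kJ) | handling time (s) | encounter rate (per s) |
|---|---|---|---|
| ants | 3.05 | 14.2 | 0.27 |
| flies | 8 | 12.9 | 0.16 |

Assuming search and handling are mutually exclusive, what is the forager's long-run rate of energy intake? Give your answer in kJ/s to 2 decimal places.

0.30 kJ/s

R = Σλ_iE_i / (1 + Σλ_ih_i)
Numerator: 0.27×3.05 + 0.16×8 = 2.103
Denominator: 1 + 0.27×14.2 + 0.16×12.9 = 6.898
R = 2.103/6.898 = 0.3049 kJ/s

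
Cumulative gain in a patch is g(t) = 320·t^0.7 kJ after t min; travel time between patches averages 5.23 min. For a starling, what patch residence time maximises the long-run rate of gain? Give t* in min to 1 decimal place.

12.2 min

Maximise g(t)/(T+t): set derivative to zero → g'(t)(T+t) = g(t).
g'(t) = 0.7·320·t^-0.3. Setting 0.7·320·t^-0.3 = 320·t^0.7/(5.23+t) gives 0.7(5.23+t) = t, so 0.30·t = 0.7×5.23.
t* = 0.7×5.23/0.30 = 12.2 min.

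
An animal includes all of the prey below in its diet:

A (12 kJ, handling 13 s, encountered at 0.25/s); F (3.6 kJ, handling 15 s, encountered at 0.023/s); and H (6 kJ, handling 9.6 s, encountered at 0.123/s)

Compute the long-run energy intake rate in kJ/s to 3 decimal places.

R = (0.25×12 + 0.023×3.6 + 0.123×6) / (1 + 0.25×13 + 0.023×15 + 0.123×9.6) = 3.821/5.776 = 0.6615 kJ/s.

0.662 kJ/s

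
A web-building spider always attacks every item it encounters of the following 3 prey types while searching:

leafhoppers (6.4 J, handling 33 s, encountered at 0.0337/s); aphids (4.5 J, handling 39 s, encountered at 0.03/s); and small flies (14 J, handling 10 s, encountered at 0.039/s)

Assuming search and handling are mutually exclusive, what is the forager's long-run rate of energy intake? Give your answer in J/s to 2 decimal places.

Energy encountered per unit search time: 0.0337×6.4 + 0.03×4.5 + 0.039×14 = 0.8967 J/s.
Handling time per unit search time: 0.0337×33 + 0.03×39 + 0.039×10 = 2.672.
Rate = 0.8967/(1 + 2.672) = 0.2442 J/s.

0.24 J/s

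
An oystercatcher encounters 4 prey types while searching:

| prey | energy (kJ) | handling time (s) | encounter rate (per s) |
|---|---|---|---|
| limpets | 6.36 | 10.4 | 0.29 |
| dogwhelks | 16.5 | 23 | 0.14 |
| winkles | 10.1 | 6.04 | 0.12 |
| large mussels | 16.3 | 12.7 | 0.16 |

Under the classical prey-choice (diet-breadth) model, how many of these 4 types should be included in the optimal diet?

Profitabilities (E/h, kJ/s): winkles 1.67, large mussels 1.28, dogwhelks 0.717, limpets 0.612. Add prey in this order while the next type's profitability exceeds the intake rate on those already taken.
Rate on top 1: 0.7027. large mussels: 1.28 > 0.7027 → include.
Rate on top 2: 1.017. dogwhelks: 0.717 < 1.017 → exclude; stop.
Optimal diet: winkles, large mussels — 2 of 4 types.

2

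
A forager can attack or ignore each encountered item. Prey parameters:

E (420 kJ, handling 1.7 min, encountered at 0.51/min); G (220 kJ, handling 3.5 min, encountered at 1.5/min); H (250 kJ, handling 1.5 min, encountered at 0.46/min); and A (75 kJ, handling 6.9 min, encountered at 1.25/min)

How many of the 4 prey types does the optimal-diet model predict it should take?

E/h in descending order: E 247, H 167, G 62.9, A 10.9 kJ/min. The optimal diet is the largest prefix of this list for which every included type satisfies E_i/h_i > R on the types above it.
Rate on top 1: 114.7. H: 167 > 114.7 → include.
Rate on top 2: 128.7. G: 62.9 < 128.7 → exclude; stop.
Optimal diet: E, H — 2 of 4 types.

2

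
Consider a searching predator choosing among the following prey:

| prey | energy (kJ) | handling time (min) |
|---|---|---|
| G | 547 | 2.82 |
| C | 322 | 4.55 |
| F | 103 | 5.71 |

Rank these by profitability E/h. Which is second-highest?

In descending order of E/h:
G: 547/2.82 = 194 kJ/min
C: 322/4.55 = 70.8 kJ/min
F: 103/5.71 = 18 kJ/min

C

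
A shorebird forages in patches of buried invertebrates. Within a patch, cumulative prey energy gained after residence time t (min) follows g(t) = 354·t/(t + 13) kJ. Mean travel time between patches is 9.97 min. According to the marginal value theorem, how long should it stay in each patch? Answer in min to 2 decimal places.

By the marginal value theorem, leave when the instantaneous gain rate g'(t) equals the habitat-wide average g(t)/(T + t).
g'(t) = 354·13/(t + 13)². Setting 354·13/(t+13)² = 354t/[(t+13)(9.97+t)] gives 13(9.97+t) = t(t+13), so t² = 13×9.97 = 129.6.
t* = √129.6 = 11.38 min.

11.38 min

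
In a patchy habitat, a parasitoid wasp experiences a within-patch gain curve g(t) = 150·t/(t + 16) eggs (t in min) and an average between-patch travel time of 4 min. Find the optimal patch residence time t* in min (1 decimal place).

Optimal t* satisfies g'(t*) = g(t*)/(T + t*).
g'(t) = 150·16/(t + 16)². Setting 150·16/(t+16)² = 150t/[(t+16)(4+t)] gives 16(4+t) = t(t+16), so t² = 16×4 = 64.
t* = √64 = 8 min.

8.0 min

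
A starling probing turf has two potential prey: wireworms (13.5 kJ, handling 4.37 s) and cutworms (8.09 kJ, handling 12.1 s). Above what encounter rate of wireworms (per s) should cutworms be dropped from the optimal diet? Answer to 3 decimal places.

The zero-one rule: include cutworms iff E₂/h₂ > λE₁/(1+λh₁). Equality gives the switch point.
λE₁h₂ = E₂ + λE₂h₁ ⇒ λ = E₂/(E₁h₂ − E₂h₁) = 8.09/(163.3 − 35.35) = 0.0632 per s.

0.063 per s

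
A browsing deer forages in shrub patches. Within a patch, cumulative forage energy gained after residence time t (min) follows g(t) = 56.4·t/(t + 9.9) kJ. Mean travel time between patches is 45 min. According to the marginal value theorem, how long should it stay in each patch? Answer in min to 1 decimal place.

By the marginal value theorem, leave when the instantaneous gain rate g'(t) equals the habitat-wide average g(t)/(T + t).
g'(t) = 56.4·9.9/(t + 9.9)². Setting 56.4·9.9/(t+9.9)² = 56.4t/[(t+9.9)(45+t)] gives 9.9(45+t) = t(t+9.9), so t² = 9.9×45 = 445.5.
t* = √445.5 = 21.11 min.

21.1 min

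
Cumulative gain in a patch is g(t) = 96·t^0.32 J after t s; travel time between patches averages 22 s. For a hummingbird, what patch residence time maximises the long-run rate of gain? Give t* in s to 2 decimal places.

By the marginal value theorem, leave when the instantaneous gain rate g'(t) equals the habitat-wide average g(t)/(T + t).
g'(t) = 0.32·96·t^-0.68. Setting 0.32·96·t^-0.68 = 96·t^0.32/(22+t) gives 0.32(22+t) = t, so 0.68·t = 0.32×22.
t* = 0.32×22/0.68 = 10.35 s.

10.35 s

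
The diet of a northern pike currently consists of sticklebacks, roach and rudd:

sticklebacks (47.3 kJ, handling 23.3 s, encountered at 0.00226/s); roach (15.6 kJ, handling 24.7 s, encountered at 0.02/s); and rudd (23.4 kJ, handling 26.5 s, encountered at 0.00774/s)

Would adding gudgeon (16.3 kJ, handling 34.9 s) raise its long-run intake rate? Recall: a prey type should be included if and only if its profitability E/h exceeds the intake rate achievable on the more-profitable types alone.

Yes

On sticklebacks, roach and rudd alone, R = ΣλE/(1+Σλh) = 0.6/1.752 = 0.3425 kJ/s.
Profitability of gudgeon: 16.3/34.9 = 0.467 kJ/s.
Since 0.467 > R, including gudgeon increases the long-run rate.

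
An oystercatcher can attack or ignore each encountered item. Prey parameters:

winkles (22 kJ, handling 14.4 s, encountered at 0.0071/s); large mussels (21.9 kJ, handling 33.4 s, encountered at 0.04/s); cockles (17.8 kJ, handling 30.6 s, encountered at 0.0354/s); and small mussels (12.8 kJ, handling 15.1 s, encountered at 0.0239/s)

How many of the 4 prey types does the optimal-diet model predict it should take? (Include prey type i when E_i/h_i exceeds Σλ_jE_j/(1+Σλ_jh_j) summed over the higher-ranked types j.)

Rank by E/h (kJ/s): winkles 1.53, small mussels 0.848, large mussels 0.656, cockles 0.582. Include each in turn until the next type's E/h falls below the running intake rate.
Rate on top 1: 0.1417. small mussels: 0.848 > 0.1417 → include.
Rate on top 2: 0.3158. large mussels: 0.656 > 0.3158 → include.
Rate on top 3: 0.478. cockles: 0.582 > 0.478 → include.
Optimal diet: winkles, small mussels, large mussels, cockles — 4 of 4 types.

4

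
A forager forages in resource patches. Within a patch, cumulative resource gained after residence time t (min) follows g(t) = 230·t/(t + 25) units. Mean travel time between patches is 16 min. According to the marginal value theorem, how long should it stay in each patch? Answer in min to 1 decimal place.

20.0 min

By the marginal value theorem, leave when the instantaneous gain rate g'(t) equals the habitat-wide average g(t)/(T + t).
g'(t) = 230·25/(t + 25)². Setting 230·25/(t+25)² = 230t/[(t+25)(16+t)] gives 25(16+t) = t(t+25), so t² = 25×16 = 400.
t* = √400 = 20 min.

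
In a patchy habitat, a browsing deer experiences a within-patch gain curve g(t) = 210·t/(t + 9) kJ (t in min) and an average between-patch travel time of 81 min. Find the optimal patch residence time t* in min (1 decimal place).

27.0 min

Maximise g(t)/(T+t): set derivative to zero → g'(t)(T+t) = g(t).
g'(t) = 210·9/(t + 9)². Setting 210·9/(t+9)² = 210t/[(t+9)(81+t)] gives 9(81+t) = t(t+9), so t² = 9×81 = 729.
t* = √729 = 27 min.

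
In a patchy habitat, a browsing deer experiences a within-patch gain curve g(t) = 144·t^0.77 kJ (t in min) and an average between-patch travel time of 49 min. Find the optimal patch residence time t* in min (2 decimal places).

By the marginal value theorem, leave when the instantaneous gain rate g'(t) equals the habitat-wide average g(t)/(T + t).
g'(t) = 0.77·144·t^-0.23. Setting 0.77·144·t^-0.23 = 144·t^0.77/(49+t) gives 0.77(49+t) = t, so 0.23·t = 0.77×49.
t* = 0.77×49/0.23 = 164 min.

164.04 min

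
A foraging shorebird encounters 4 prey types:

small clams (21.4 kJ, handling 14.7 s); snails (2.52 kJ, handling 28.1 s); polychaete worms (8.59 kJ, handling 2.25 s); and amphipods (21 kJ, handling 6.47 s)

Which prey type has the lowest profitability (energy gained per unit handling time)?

In descending order of E/h:
polychaete worms: 8.59/2.25 = 3.82 kJ/s
amphipods: 21/6.47 = 3.25 kJ/s
small clams: 21.4/14.7 = 1.46 kJ/s
snails: 2.52/28.1 = 0.0897 kJ/s

snails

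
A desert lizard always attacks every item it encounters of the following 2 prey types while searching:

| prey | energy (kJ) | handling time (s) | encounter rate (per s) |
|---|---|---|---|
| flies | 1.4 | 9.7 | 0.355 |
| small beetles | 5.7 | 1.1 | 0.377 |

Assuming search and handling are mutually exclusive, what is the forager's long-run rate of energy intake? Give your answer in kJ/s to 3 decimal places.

R = Σλ_iE_i / (1 + Σλ_ih_i)
Numerator: 0.355×1.4 + 0.377×5.7 = 2.646
Denominator: 1 + 0.355×9.7 + 0.377×1.1 = 4.858
R = 2.646/4.858 = 0.5446 kJ/s

0.545 kJ/s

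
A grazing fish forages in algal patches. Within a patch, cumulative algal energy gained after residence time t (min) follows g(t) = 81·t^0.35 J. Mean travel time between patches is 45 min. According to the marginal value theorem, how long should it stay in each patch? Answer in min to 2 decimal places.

24.23 min

Maximise g(t)/(T+t): set derivative to zero → g'(t)(T+t) = g(t).
g'(t) = 0.35·81·t^-0.65. Setting 0.35·81·t^-0.65 = 81·t^0.35/(45+t) gives 0.35(45+t) = t, so 0.65·t = 0.35×45.
t* = 0.35×45/0.65 = 24.23 min.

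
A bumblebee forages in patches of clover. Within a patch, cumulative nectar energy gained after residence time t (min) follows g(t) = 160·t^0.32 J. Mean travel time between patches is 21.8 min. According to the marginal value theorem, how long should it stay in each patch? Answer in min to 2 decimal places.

10.26 min

Optimal t* satisfies g'(t*) = g(t*)/(T + t*).
g'(t) = 0.32·160·t^-0.68. Setting 0.32·160·t^-0.68 = 160·t^0.32/(21.8+t) gives 0.32(21.8+t) = t, so 0.68·t = 0.32×21.8.
t* = 0.32×21.8/0.68 = 10.26 min.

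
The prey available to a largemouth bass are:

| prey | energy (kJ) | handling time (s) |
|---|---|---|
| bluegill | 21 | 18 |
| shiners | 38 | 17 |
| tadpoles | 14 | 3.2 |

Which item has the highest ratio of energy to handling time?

In descending order of E/h:
tadpoles: 14/3.2 = 4.38 kJ/s
shiners: 38/17 = 2.24 kJ/s
bluegill: 21/18 = 1.17 kJ/s

tadpoles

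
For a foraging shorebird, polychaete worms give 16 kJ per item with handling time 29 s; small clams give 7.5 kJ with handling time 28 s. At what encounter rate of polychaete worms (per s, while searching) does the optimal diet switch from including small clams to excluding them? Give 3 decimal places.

The zero-one rule: include small clams iff E₂/h₂ > λE₁/(1+λh₁). Equality gives the switch point.
λE₁h₂ = E₂ + λE₂h₁ ⇒ λ = E₂/(E₁h₂ − E₂h₁) = 7.5/(448 − 217.5) = 0.03254 per s.

0.033 per s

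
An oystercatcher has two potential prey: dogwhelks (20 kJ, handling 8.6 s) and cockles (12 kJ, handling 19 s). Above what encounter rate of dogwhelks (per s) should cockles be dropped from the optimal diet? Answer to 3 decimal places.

0.043 per s

Drop cockles once their profitability E₂/h₂ falls below the rate achievable on dogwhelks alone: E₂/h₂ = λE₁/(1 + λh₁).
Solve for λ: λE₁h₂ = E₂(1 + λh₁) → λ(E₁h₂ − E₂h₁) = E₂ → λ = E₂/(E₁h₂ − E₂h₁).
λ = 12/(20×19 − 12×8.6) = 12/276.8 = 0.04335 per s.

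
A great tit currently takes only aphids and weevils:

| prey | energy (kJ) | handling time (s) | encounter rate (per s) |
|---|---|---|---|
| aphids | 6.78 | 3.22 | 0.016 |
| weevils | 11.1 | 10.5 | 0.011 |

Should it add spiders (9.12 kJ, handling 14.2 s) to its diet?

Current rate: (0.016×6.78 + 0.011×11.1)/(1 + 0.016×3.22 + 0.011×10.5) = 0.1976 kJ/s.
spiders: E/h = 9.12/14.2 = 0.6423 kJ/s.
Since 0.6423 > R, including spiders increases the long-run rate.

Yes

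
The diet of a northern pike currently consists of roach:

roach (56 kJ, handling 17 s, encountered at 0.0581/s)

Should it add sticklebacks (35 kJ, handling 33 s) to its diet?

No

Intake rate on the current diet: R = (0.0581×56) / (1 + 0.0581×17) = 3.254/1.988 = 1.637 kJ/s.
Profitability of sticklebacks: 35/33 = 1.061 kJ/s.
Since 1.061 < R, time spent handling sticklebacks is better spent searching.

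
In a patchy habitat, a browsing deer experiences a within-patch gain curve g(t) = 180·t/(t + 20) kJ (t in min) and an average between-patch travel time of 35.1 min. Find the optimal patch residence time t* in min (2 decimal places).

Optimal t* satisfies g'(t*) = g(t*)/(T + t*).
g'(t) = 180·20/(t + 20)². Setting 180·20/(t+20)² = 180t/[(t+20)(35.1+t)] gives 20(35.1+t) = t(t+20), so t² = 20×35.1 = 702.
t* = √702 = 26.5 min.

26.50 min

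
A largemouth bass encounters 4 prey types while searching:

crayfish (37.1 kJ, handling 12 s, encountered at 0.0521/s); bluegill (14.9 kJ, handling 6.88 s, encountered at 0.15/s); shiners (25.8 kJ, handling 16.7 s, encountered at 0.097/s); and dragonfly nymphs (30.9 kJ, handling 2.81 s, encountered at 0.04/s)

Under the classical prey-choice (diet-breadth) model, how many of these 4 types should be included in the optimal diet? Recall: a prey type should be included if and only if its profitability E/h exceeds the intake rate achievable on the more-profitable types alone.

Profitabilities (E/h, kJ/s): dragonfly nymphs 11, crayfish 3.09, bluegill 2.17, shiners 1.54. Add prey in this order while the next type's profitability exceeds the intake rate on those already taken.
Rate on top 1: 1.111. crayfish: 3.09 > 1.111 → include.
Rate on top 2: 1.824. bluegill: 2.17 > 1.824 → include.
Rate on top 3: 1.951. shiners: 1.54 < 1.951 → exclude; stop.
Optimal diet: dragonfly nymphs, crayfish, bluegill — 3 of 4 types.

3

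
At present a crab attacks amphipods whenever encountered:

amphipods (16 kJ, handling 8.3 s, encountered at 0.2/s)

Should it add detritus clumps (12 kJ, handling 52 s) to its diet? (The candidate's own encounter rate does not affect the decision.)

Intake rate on the current diet: R = (0.2×16) / (1 + 0.2×8.3) = 3.2/2.66 = 1.203 kJ/s.
Profitability of detritus clumps: 12/52 = 0.2308 kJ/s.
Since 0.2308 < R, time spent handling detritus clumps is better spent searching.

No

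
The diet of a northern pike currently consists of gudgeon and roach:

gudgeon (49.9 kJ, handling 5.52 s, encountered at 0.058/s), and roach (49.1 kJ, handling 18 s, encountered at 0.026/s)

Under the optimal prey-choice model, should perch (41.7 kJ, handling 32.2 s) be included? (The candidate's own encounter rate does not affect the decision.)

Intake rate on the current diet: R = (0.058×49.9 + 0.026×49.1) / (1 + 0.058×5.52 + 0.026×18) = 4.171/1.788 = 2.332 kJ/s.
perch: E/h = 41.7/32.2 = 1.295 kJ/s.
1.295 < 2.332, so adding perch would lower the average — exclude it.

No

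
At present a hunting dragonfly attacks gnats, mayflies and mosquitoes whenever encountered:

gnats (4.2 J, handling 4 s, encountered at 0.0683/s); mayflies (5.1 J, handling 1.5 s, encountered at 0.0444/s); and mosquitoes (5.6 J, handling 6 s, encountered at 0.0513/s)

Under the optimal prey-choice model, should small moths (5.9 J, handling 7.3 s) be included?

Yes

Current rate: (0.0683×4.2 + 0.0444×5.1 + 0.0513×5.6)/(1 + 0.0683×4 + 0.0444×1.5 + 0.0513×6) = 0.4859 J/s.
small moths: E/h = 5.9/7.3 = 0.8082 J/s.
Since 0.8082 > R, including small moths increases the long-run rate.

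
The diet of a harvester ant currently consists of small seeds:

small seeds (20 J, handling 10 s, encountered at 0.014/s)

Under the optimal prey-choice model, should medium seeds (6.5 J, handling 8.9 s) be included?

Current rate: (0.014×20)/(1 + 0.014×10) = 0.2456 J/s.
Profitability of medium seeds: 6.5/8.9 = 0.7303 J/s.
Since 0.7303 > R, including medium seeds increases the long-run rate.

Yes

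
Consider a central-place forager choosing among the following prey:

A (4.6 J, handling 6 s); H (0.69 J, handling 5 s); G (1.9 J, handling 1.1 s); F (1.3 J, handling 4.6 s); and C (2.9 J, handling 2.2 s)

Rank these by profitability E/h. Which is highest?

In descending order of E/h:
G: 1.9/1.1 = 1.73 J/s
C: 2.9/2.2 = 1.32 J/s
A: 4.6/6 = 0.767 J/s
F: 1.3/4.6 = 0.283 J/s
H: 0.69/5 = 0.138 J/s

G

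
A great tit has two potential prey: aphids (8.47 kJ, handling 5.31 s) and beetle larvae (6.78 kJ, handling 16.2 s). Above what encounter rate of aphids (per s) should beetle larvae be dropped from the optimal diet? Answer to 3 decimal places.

The zero-one rule: include beetle larvae iff E₂/h₂ > λE₁/(1+λh₁). Equality gives the switch point.
λE₁h₂ = E₂ + λE₂h₁ ⇒ λ = E₂/(E₁h₂ − E₂h₁) = 6.78/(137.2 − 36) = 0.06699 per s.

0.067 per s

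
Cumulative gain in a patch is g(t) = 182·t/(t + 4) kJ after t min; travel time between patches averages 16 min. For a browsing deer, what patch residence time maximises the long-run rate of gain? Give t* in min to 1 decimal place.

Optimal t* satisfies g'(t*) = g(t*)/(T + t*).
g'(t) = 182·4/(t + 4)². Setting 182·4/(t+4)² = 182t/[(t+4)(16+t)] gives 4(16+t) = t(t+4), so t² = 4×16 = 64.
t* = √64 = 8 min.

8.0 min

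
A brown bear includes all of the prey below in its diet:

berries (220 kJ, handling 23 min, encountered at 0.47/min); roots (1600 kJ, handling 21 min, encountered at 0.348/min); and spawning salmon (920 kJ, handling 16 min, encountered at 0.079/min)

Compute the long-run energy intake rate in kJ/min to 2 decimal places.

35.96 kJ/min

Energy encountered per unit search time: 0.47×220 + 0.348×1600 + 0.079×920 = 732.9 kJ/min.
Handling time per unit search time: 0.47×23 + 0.348×21 + 0.079×16 = 19.38.
Rate = 732.9/(1 + 19.38) = 35.96 kJ/min.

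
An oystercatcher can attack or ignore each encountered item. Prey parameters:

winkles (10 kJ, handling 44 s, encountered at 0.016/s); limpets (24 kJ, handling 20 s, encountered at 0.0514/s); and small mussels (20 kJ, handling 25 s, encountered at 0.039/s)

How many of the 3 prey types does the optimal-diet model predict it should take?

Profitabilities (E/h, kJ/s): limpets 1.2, small mussels 0.8, winkles 0.227. Add prey in this order while the next type's profitability exceeds the intake rate on those already taken.
Rate on top 1: 0.6083. small mussels: 0.8 > 0.6083 → include.
Rate on top 2: 0.6705. winkles: 0.227 < 0.6705 → exclude; stop.
Optimal diet: limpets, small mussels — 2 of 3 types.

2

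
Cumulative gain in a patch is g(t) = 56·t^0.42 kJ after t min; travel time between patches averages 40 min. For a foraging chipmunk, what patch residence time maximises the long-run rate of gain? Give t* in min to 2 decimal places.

Maximise g(t)/(T+t): set derivative to zero → g'(t)(T+t) = g(t).
g'(t) = 0.42·56·t^-0.58. Setting 0.42·56·t^-0.58 = 56·t^0.42/(40+t) gives 0.42(40+t) = t, so 0.58·t = 0.42×40.
t* = 0.42×40/0.58 = 28.97 min.

28.97 min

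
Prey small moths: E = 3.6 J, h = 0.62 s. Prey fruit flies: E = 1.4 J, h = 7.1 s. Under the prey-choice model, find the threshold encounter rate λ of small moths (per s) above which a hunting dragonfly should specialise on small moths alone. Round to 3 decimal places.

Drop fruit flies once their profitability E₂/h₂ falls below the rate achievable on small moths alone: E₂/h₂ = λE₁/(1 + λh₁).
Solve for λ: λE₁h₂ = E₂(1 + λh₁) → λ(E₁h₂ − E₂h₁) = E₂ → λ = E₂/(E₁h₂ − E₂h₁).
λ = 1.4/(3.6×7.1 − 1.4×0.62) = 1.4/24.69 = 0.0567 per s.

0.057 per s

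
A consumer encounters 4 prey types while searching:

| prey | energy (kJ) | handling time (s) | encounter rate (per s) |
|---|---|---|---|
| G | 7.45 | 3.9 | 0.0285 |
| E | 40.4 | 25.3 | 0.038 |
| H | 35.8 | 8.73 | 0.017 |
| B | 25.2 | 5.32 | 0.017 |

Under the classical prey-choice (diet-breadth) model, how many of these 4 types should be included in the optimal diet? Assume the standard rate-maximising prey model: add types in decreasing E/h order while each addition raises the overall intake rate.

Rank by E/h (kJ/s): B 4.74, H 4.1, G 1.91, E 1.6. Include each in turn until the next type's E/h falls below the running intake rate.
Rate on top 1: 0.3929. H: 4.1 > 0.3929 → include.
Rate on top 2: 0.8371. G: 1.91 > 0.8371 → include.
Rate on top 3: 0.9254. E: 1.6 > 0.9254 → include.
Optimal diet: B, H, G, E — 4 of 4 types.

4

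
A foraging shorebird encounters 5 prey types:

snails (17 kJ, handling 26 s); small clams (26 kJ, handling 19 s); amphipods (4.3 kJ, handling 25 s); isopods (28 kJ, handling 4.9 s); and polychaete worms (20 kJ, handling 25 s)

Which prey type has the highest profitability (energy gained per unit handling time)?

Profitability E/h (kJ/s): snails = 17/26 = 0.654, small clams = 26/19 = 1.37, amphipods = 4.3/25 = 0.172, isopods = 28/4.9 = 5.71, polychaete worms = 20/25 = 0.8.
Ranked: isopods > small clams > polychaete worms > snails > amphipods.

isopods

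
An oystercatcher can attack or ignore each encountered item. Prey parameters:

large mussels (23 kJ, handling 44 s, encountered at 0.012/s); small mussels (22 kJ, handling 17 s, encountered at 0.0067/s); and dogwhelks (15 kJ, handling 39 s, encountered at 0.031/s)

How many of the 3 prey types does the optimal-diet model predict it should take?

3

Rank by E/h (kJ/s): small mussels 1.29, large mussels 0.523, dogwhelks 0.385. Include each in turn until the next type's E/h falls below the running intake rate.
Rate on top 1: 0.1323. large mussels: 0.523 > 0.1323 → include.
Rate on top 2: 0.2579. dogwhelks: 0.385 > 0.2579 → include.
Optimal diet: small mussels, large mussels, dogwhelks — 3 of 3 types.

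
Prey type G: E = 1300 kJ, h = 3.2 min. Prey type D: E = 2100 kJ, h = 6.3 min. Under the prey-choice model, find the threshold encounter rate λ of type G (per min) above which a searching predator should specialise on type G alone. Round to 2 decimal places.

1.43 per min

Drop type D once their profitability E₂/h₂ falls below the rate achievable on type G alone: E₂/h₂ = λE₁/(1 + λh₁).
Solve for λ: λE₁h₂ = E₂(1 + λh₁) → λ(E₁h₂ − E₂h₁) = E₂ → λ = E₂/(E₁h₂ − E₂h₁).
λ = 2100/(1300×6.3 − 2100×3.2) = 2100/1470 = 1.429 per min.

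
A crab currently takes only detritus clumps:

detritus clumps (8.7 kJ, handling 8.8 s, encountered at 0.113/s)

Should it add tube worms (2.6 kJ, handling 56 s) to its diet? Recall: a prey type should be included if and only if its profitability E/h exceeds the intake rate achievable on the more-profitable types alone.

Intake rate on the current diet: R = (0.113×8.7) / (1 + 0.113×8.8) = 0.9831/1.994 = 0.4929 kJ/s.
tube worms: E/h = 2.6/56 = 0.04643 kJ/s.
Since 0.04643 < R, time spent handling tube worms is better spent searching.

No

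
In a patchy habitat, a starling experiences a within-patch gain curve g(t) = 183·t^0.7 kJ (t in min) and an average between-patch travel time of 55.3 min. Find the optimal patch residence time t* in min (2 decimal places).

129.03 min

Maximise g(t)/(T+t): set derivative to zero → g'(t)(T+t) = g(t).
g'(t) = 0.7·183·t^-0.3. Setting 0.7·183·t^-0.3 = 183·t^0.7/(55.3+t) gives 0.7(55.3+t) = t, so 0.30·t = 0.7×55.3.
t* = 0.7×55.3/0.30 = 129 min.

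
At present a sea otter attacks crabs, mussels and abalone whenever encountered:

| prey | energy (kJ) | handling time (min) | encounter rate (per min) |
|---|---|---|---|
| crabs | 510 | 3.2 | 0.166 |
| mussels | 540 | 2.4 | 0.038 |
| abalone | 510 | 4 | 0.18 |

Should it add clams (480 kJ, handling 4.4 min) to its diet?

Yes

Intake rate on the current diet: R = (0.166×510 + 0.038×540 + 0.18×510) / (1 + 0.166×3.2 + 0.038×2.4 + 0.18×4) = 197/2.342 = 84.09 kJ/min.
Profitability of clams: 480/4.4 = 109.1 kJ/min.
109.1 > 84.09, so adding clams raises the average — include it.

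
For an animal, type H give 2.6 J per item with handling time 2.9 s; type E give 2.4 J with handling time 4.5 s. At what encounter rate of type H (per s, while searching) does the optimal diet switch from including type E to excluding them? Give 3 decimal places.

0.506 per s

Drop type E once their profitability E₂/h₂ falls below the rate achievable on type H alone: E₂/h₂ = λE₁/(1 + λh₁).
Solve for λ: λE₁h₂ = E₂(1 + λh₁) → λ(E₁h₂ − E₂h₁) = E₂ → λ = E₂/(E₁h₂ − E₂h₁).
λ = 2.4/(2.6×4.5 − 2.4×2.9) = 2.4/4.74 = 0.5063 per s.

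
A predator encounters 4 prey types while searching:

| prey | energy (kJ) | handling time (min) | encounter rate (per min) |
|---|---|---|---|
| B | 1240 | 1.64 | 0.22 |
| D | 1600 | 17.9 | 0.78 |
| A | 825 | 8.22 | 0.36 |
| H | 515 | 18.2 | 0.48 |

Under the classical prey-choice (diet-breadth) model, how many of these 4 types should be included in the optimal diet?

Profitabilities (E/h, kJ/min): B 756, A 100, D 89.4, H 28.3. Add prey in this order while the next type's profitability exceeds the intake rate on those already taken.
Rate on top 1: 200.5. A: 100 < 200.5 → exclude; stop.
Optimal diet: B — 1 of 4 types.

1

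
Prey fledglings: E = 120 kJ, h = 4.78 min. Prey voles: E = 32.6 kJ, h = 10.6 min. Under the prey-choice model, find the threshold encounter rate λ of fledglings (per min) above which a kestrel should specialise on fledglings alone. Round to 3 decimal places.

At the threshold, the rate on fledglings alone equals the profitability of voles: λ·120/(1 + λ·4.78) = 32.6/10.6 = 3.075.
Rearranging, λ(120 − 3.075×4.78) = 3.075, so λ = 3.075/105.3 = 0.02921 per min.

0.029 per min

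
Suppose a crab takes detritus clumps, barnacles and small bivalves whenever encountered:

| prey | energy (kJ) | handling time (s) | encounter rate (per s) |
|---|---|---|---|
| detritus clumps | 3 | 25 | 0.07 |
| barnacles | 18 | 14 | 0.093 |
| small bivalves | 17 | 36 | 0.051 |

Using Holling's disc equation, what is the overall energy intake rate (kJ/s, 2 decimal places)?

0.47 kJ/s

R = (0.07×3 + 0.093×18 + 0.051×17) / (1 + 0.07×25 + 0.093×14 + 0.051×36) = 2.751/5.888 = 0.4672 kJ/s.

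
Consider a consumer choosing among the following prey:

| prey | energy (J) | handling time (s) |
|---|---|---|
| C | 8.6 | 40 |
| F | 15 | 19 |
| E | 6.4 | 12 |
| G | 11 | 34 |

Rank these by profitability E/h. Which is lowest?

C

In descending order of E/h:
F: 15/19 = 0.789 J/s
E: 6.4/12 = 0.533 J/s
G: 11/34 = 0.324 J/s
C: 8.6/40 = 0.215 J/s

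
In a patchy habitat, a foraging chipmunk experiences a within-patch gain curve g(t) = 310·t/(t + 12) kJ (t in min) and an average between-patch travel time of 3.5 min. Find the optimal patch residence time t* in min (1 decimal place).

6.5 min

Optimal t* satisfies g'(t*) = g(t*)/(T + t*).
g'(t) = 310·12/(t + 12)². Setting 310·12/(t+12)² = 310t/[(t+12)(3.5+t)] gives 12(3.5+t) = t(t+12), so t² = 12×3.5 = 42.
t* = √42 = 6.481 min.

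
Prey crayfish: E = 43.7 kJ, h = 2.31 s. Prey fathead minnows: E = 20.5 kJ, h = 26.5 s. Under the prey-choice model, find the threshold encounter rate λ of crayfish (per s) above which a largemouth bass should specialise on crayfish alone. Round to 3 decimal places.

0.018 per s

The zero-one rule: include fathead minnows iff E₂/h₂ > λE₁/(1+λh₁). Equality gives the switch point.
λE₁h₂ = E₂ + λE₂h₁ ⇒ λ = E₂/(E₁h₂ − E₂h₁) = 20.5/(1158 − 47.36) = 0.01846 per s.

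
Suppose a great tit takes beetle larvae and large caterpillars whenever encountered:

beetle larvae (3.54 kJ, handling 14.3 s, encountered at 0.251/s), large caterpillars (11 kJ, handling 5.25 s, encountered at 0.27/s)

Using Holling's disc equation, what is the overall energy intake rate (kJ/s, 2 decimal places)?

Energy encountered per unit search time: 0.251×3.54 + 0.27×11 = 3.859 kJ/s.
Handling time per unit search time: 0.251×14.3 + 0.27×5.25 = 5.007.
Rate = 3.859/(1 + 5.007) = 0.6424 kJ/s.

0.64 kJ/s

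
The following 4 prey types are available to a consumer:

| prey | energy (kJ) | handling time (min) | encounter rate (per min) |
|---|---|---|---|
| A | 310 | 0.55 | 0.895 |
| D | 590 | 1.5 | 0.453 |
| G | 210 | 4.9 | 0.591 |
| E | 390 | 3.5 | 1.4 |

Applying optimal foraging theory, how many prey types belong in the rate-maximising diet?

2

Profitabilities (E/h, kJ/min): A 564, D 393, E 111, G 42.9. Add prey in this order while the next type's profitability exceeds the intake rate on those already taken.
Rate on top 1: 185.9. D: 393 > 185.9 → include.
Rate on top 2: 250.8. E: 111 < 250.8 → exclude; stop.
Optimal diet: A, D — 2 of 4 types.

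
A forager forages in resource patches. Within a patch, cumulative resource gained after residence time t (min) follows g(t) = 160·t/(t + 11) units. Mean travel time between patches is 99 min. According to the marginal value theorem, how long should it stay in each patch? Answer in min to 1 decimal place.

By the marginal value theorem, leave when the instantaneous gain rate g'(t) equals the habitat-wide average g(t)/(T + t).
g'(t) = 160·11/(t + 11)². Setting 160·11/(t+11)² = 160t/[(t+11)(99+t)] gives 11(99+t) = t(t+11), so t² = 11×99 = 1089.
t* = √1089 = 33 min.

33.0 min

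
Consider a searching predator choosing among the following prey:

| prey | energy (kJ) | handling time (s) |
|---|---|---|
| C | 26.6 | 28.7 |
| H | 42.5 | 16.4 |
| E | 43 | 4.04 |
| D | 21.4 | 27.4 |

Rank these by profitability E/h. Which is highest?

Profitability E/h (kJ/s): C = 26.6/28.7 = 0.927, H = 42.5/16.4 = 2.59, E = 43/4.04 = 10.6, D = 21.4/27.4 = 0.781.
Ranked: E > H > C > D.

E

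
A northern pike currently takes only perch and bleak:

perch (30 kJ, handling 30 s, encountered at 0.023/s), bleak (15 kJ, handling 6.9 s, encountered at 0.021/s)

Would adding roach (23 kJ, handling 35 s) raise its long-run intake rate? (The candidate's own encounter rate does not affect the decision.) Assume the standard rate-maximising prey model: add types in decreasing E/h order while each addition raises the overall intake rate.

On perch and bleak alone, R = ΣλE/(1+Σλh) = 1.005/1.835 = 0.5477 kJ/s.
roach: E/h = 23/35 = 0.6571 kJ/s.
0.6571 > 0.5477, so adding roach raises the average — include it.

Yes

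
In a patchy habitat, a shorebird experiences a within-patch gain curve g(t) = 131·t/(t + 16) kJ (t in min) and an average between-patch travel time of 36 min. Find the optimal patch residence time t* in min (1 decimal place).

Optimal t* satisfies g'(t*) = g(t*)/(T + t*).
g'(t) = 131·16/(t + 16)². Setting 131·16/(t+16)² = 131t/[(t+16)(36+t)] gives 16(36+t) = t(t+16), so t² = 16×36 = 576.
t* = √576 = 24 min.

24.0 min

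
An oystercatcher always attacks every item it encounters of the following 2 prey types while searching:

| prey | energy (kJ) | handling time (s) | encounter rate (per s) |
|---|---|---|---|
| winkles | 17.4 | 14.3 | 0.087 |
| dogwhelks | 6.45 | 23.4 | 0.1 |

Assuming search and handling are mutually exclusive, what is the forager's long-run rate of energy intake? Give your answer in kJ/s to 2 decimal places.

0.47 kJ/s

Energy encountered per unit search time: 0.087×17.4 + 0.1×6.45 = 2.159 kJ/s.
Handling time per unit search time: 0.087×14.3 + 0.1×23.4 = 3.584.
Rate = 2.159/(1 + 3.584) = 0.4709 kJ/s.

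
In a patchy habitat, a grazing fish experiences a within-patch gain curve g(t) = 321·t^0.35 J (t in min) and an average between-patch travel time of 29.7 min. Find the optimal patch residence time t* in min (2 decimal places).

15.99 min

By the marginal value theorem, leave when the instantaneous gain rate g'(t) equals the habitat-wide average g(t)/(T + t).
g'(t) = 0.35·321·t^-0.65. Setting 0.35·321·t^-0.65 = 321·t^0.35/(29.7+t) gives 0.35(29.7+t) = t, so 0.65·t = 0.35×29.7.
t* = 0.35×29.7/0.65 = 15.99 min.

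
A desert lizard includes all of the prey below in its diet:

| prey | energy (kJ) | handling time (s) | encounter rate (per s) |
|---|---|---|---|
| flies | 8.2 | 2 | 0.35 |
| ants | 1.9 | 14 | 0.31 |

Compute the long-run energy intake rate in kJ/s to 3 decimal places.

Energy encountered per unit search time: 0.35×8.2 + 0.31×1.9 = 3.459 kJ/s.
Handling time per unit search time: 0.35×2 + 0.31×14 = 5.04.
Rate = 3.459/(1 + 5.04) = 0.5727 kJ/s.

0.573 kJ/s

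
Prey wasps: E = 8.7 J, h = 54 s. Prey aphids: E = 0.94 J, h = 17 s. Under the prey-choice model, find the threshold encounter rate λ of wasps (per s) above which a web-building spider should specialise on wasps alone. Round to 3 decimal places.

Drop aphids once their profitability E₂/h₂ falls below the rate achievable on wasps alone: E₂/h₂ = λE₁/(1 + λh₁).
Solve for λ: λE₁h₂ = E₂(1 + λh₁) → λ(E₁h₂ − E₂h₁) = E₂ → λ = E₂/(E₁h₂ − E₂h₁).
λ = 0.94/(8.7×17 − 0.94×54) = 0.94/97.14 = 0.009677 per s.

0.010 per s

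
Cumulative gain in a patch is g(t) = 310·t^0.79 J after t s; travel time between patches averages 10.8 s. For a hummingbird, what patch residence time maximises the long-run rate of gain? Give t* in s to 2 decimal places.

40.63 s

Optimal t* satisfies g'(t*) = g(t*)/(T + t*).
g'(t) = 0.79·310·t^-0.21. Setting 0.79·310·t^-0.21 = 310·t^0.79/(10.8+t) gives 0.79(10.8+t) = t, so 0.21·t = 0.79×10.8.
t* = 0.79×10.8/0.21 = 40.63 s.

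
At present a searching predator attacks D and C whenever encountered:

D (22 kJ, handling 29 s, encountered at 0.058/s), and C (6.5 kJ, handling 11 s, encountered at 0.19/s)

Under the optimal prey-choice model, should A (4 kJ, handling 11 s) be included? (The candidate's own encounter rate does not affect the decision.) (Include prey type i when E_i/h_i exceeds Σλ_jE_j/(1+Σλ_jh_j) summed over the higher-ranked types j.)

No

Current rate: (0.058×22 + 0.19×6.5)/(1 + 0.058×29 + 0.19×11) = 0.5262 kJ/s.
A: E/h = 4/11 = 0.3636 kJ/s.
Since 0.3636 < R, time spent handling A is better spent searching.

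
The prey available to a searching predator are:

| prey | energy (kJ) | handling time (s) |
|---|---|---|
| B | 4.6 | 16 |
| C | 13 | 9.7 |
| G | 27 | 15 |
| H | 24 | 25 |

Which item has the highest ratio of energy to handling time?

G

Profitability E/h (kJ/s): B = 4.6/16 = 0.287, C = 13/9.7 = 1.34, G = 27/15 = 1.8, H = 24/25 = 0.96.
Ranked: G > C > H > B.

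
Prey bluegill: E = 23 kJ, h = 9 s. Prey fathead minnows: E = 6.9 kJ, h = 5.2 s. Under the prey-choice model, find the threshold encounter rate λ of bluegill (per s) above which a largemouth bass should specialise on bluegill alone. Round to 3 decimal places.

0.120 per s

The zero-one rule: include fathead minnows iff E₂/h₂ > λE₁/(1+λh₁). Equality gives the switch point.
λE₁h₂ = E₂ + λE₂h₁ ⇒ λ = E₂/(E₁h₂ − E₂h₁) = 6.9/(119.6 − 62.1) = 0.12 per s.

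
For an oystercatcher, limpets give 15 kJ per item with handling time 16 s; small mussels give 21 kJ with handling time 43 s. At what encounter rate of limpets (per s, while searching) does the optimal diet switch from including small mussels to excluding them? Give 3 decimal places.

At the threshold, the rate on limpets alone equals the profitability of small mussels: λ·15/(1 + λ·16) = 21/43 = 0.4884.
Rearranging, λ(15 − 0.4884×16) = 0.4884, so λ = 0.4884/7.186 = 0.06796 per s.

0.068 per s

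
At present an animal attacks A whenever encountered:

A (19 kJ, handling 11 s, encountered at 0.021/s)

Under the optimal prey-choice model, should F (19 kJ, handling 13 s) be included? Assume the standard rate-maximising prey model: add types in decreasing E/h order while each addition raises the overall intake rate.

Intake rate on the current diet: R = (0.021×19) / (1 + 0.021×11) = 0.399/1.231 = 0.3241 kJ/s.
Profitability of F: 19/13 = 1.462 kJ/s.
Since 1.462 > R, including F increases the long-run rate.

Yes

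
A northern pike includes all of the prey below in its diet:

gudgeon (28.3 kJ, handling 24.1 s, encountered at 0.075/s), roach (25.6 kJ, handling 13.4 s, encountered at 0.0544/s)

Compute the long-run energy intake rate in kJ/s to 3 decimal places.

R = Σλ_iE_i / (1 + Σλ_ih_i)
Numerator: 0.075×28.3 + 0.0544×25.6 = 3.515
Denominator: 1 + 0.075×24.1 + 0.0544×13.4 = 3.536
R = 3.515/3.536 = 0.994 kJ/s

0.994 kJ/s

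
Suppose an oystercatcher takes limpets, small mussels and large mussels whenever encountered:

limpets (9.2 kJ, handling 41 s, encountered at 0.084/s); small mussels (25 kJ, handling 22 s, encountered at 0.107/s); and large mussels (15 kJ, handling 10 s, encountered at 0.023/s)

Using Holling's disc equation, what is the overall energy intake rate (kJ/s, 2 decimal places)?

0.54 kJ/s

R = Σλ_iE_i / (1 + Σλ_ih_i)
Numerator: 0.084×9.2 + 0.107×25 + 0.023×15 = 3.793
Denominator: 1 + 0.084×41 + 0.107×22 + 0.023×10 = 7.028
R = 3.793/7.028 = 0.5397 kJ/s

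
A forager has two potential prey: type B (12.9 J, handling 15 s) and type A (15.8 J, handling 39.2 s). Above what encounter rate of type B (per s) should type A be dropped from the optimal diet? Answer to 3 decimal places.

Drop type A once their profitability E₂/h₂ falls below the rate achievable on type B alone: E₂/h₂ = λE₁/(1 + λh₁).
Solve for λ: λE₁h₂ = E₂(1 + λh₁) → λ(E₁h₂ − E₂h₁) = E₂ → λ = E₂/(E₁h₂ − E₂h₁).
λ = 15.8/(12.9×39.2 − 15.8×15) = 15.8/268.7 = 0.05881 per s.

0.059 per s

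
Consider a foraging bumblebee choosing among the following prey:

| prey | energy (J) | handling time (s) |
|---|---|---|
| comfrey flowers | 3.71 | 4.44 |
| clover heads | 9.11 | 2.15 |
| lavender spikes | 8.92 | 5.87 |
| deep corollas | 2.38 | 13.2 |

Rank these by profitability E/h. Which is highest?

clover heads

In descending order of E/h:
clover heads: 9.11/2.15 = 4.24 J/s
lavender spikes: 8.92/5.87 = 1.52 J/s
comfrey flowers: 3.71/4.44 = 0.836 J/s
deep corollas: 2.38/13.2 = 0.18 J/s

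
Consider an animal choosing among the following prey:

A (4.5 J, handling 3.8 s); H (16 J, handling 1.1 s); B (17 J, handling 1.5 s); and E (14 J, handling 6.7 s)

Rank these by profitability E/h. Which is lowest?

In descending order of E/h:
H: 16/1.1 = 14.5 J/s
B: 17/1.5 = 11.3 J/s
E: 14/6.7 = 2.09 J/s
A: 4.5/3.8 = 1.18 J/s

A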